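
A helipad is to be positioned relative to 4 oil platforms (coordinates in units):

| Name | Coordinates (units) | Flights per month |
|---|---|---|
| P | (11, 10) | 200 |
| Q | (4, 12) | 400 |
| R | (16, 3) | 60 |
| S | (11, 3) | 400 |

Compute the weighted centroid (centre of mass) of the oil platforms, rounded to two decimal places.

The minimiser of Σwᵢ‖p−pᵢ‖² is the weighted centroid p* = (Σwᵢpᵢ)/(Σwᵢ).
Σwᵢ = 1060.
Σwᵢxᵢ = 200·11 + 400·4 + 60·16 + 400·11 = 9160.
Σwᵢyᵢ = 200·10 + 400·12 + 60·3 + 400·3 = 8180.
x* = 9160/1060 = 8.64, y* = 8180/1060 = 7.72.

(8.64, 7.72)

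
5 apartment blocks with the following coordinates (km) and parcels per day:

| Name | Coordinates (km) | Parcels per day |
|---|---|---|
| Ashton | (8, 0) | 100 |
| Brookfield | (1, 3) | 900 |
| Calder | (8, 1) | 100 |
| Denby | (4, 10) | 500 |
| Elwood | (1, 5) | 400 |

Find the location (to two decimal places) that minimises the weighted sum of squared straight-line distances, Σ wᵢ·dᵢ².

(2.45, 4.90)

The minimiser of Σwᵢ‖p−pᵢ‖² is the weighted centroid p* = (Σwᵢpᵢ)/(Σwᵢ).
Σwᵢ = 2000.
Σwᵢxᵢ = 100·8 + 900·1 + 100·8 + 500·4 + 400·1 = 4900.
Σwᵢyᵢ = 100·0 + 900·3 + 100·1 + 500·10 + 400·5 = 9800.
x* = 4900/2000 = 2.45, y* = 9800/2000 = 4.90.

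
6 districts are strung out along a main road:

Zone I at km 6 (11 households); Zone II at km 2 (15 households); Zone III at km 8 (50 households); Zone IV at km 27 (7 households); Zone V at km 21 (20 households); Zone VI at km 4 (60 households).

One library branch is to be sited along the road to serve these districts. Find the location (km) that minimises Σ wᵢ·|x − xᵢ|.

For a sum of weighted absolute distances on a line, the optimum is the weighted median (not the mean). Total weight W = 163; half-weight = 81.5.
Sort by position and accumulate weight:
  km 2 (Zone II, w=15) → cum 15
  km 4 (Zone VI, w=60) → cum 75
  km 6 (Zone I, w=11) → cum 86  ≥ 81.5 → median here
  km 8 (Zone III, w=50) → cum 136
  km 21 (Zone V, w=20) → cum 156
  km 27 (Zone IV, w=7) → cum 163
Optimal location: km 6.

x = 6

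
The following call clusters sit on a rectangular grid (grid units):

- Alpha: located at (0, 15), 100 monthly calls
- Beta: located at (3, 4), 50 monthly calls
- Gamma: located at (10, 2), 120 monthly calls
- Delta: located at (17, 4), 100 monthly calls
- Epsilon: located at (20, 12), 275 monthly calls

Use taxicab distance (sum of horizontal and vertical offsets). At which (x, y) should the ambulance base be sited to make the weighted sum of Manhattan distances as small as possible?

(17, 12)

Manhattan distance separates: Σwᵢ(|x−xᵢ|+|y−yᵢ|) = Σwᵢ|x−xᵢ| + Σwᵢ|y−yᵢ|, so x and y are optimised independently as 1-D weighted medians.
Total weight W = 645; half = 322.5.
x-coordinate, sorted with cumulative weight:
  x=0 (Alpha, w=100) cum 100
  x=3 (Beta, w=50) cum 150
  x=10 (Gamma, w=120) cum 270
  x=17 (Delta, w=100) cum 370  ← median
  x=20 (Epsilon, w=275) cum 645
⇒ x* = 17
y-coordinate, sorted with cumulative weight:
  y=2 (Gamma, w=120) cum 120
  y=4 (Beta, w=50) cum 170
  y=4 (Delta, w=100) cum 270
  y=12 (Epsilon, w=275) cum 545  ← median
  y=15 (Alpha, w=100) cum 645
⇒ y* = 12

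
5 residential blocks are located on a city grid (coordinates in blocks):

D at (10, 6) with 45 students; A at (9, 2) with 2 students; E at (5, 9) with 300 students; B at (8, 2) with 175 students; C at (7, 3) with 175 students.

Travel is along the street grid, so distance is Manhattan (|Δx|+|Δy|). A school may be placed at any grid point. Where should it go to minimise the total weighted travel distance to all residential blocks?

(7, 3)

Manhattan distance separates: Σwᵢ(|x−xᵢ|+|y−yᵢ|) = Σwᵢ|x−xᵢ| + Σwᵢ|y−yᵢ|, so x and y are optimised independently as 1-D weighted medians.
Total weight W = 697; half = 348.5.
x-coordinate, sorted with cumulative weight:
  x=5 (E, w=300) cum 300
  x=7 (C, w=175) cum 475  ← median
  x=8 (B, w=175) cum 650
  x=9 (A, w=2) cum 652
  x=10 (D, w=45) cum 697
⇒ x* = 7
y-coordinate, sorted with cumulative weight:
  y=2 (A, w=2) cum 2
  y=2 (B, w=175) cum 177
  y=3 (C, w=175) cum 352  ← median
  y=6 (D, w=45) cum 397
  y=9 (E, w=300) cum 697
⇒ y* = 3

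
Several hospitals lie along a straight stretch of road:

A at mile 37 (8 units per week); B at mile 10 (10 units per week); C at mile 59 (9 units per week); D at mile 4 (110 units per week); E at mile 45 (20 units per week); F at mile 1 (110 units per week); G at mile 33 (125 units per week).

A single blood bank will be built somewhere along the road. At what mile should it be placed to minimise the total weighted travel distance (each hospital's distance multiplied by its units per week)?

x = 4

For a sum of weighted absolute distances on a line, the optimum is the weighted median (not the mean). Total weight W = 392; half-weight = 196.
Sort by position and accumulate weight:
  mile 1 (F, w=110) → cum 110
  mile 4 (D, w=110) → cum 220  ≥ 196 → median here
  mile 10 (B, w=10) → cum 230
  mile 33 (G, w=125) → cum 355
  mile 37 (A, w=8) → cum 363
  mile 45 (E, w=20) → cum 383
  mile 59 (C, w=9) → cum 392
Optimal location: mile 4.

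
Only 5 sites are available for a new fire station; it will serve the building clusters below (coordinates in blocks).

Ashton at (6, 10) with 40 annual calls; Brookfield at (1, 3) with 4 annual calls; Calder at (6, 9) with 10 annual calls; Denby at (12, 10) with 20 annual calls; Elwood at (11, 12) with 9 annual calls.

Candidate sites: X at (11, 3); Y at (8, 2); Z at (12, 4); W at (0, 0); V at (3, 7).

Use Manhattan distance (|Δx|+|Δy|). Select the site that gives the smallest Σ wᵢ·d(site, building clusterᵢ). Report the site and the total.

Total weighted distance at each candidate:
  X (11, 3): total = 871
  Y (8, 2): total = 879
  Z (12, 4): total = 839
  W (0, 0): total = 1453
  V (3, 7): total = 671
Minimum is at V with total 671 blocks.

V, total 671 blocks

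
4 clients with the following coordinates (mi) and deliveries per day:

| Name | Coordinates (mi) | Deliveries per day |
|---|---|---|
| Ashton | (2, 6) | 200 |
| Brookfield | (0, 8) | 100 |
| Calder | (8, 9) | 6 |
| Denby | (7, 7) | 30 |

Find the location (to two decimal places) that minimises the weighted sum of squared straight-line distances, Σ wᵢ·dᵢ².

The minimiser of Σwᵢ‖p−pᵢ‖² is the weighted centroid p* = (Σwᵢpᵢ)/(Σwᵢ).
Σwᵢ = 336.
Σwᵢxᵢ = 200·2 + 100·0 + 6·8 + 30·7 = 658.
Σwᵢyᵢ = 200·6 + 100·8 + 6·9 + 30·7 = 2264.
x* = 658/336 = 1.96, y* = 2264/336 = 6.74.

(1.96, 6.74)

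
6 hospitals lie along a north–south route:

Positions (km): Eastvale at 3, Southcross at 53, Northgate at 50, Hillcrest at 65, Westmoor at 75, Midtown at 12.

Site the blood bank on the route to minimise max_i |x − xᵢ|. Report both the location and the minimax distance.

The 1-center on a line is the midpoint of the two extreme points: leftmost at 3, rightmost at 75.
Optimal location = (3 + 75)/2 = 39; maximum distance = (75 − 3)/2 = 36.

location 39, max distance 36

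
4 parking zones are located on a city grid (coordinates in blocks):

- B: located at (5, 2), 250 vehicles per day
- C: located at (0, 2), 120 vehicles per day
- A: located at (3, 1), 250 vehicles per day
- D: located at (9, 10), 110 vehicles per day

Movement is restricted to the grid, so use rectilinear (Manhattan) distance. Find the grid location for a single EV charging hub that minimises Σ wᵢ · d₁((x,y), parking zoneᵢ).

(3, 2)

Manhattan distance separates: Σwᵢ(|x−xᵢ|+|y−yᵢ|) = Σwᵢ|x−xᵢ| + Σwᵢ|y−yᵢ|, so x and y are optimised independently as 1-D weighted medians.
Total weight W = 730; half = 365.
x-coordinate, sorted with cumulative weight:
  x=0 (C, w=120) cum 120
  x=3 (A, w=250) cum 370  ← median
  x=5 (B, w=250) cum 620
  x=9 (D, w=110) cum 730
⇒ x* = 3
y-coordinate, sorted with cumulative weight:
  y=1 (A, w=250) cum 250
  y=2 (B, w=250) cum 500  ← median
  y=2 (C, w=120) cum 620
  y=10 (D, w=110) cum 730
⇒ y* = 2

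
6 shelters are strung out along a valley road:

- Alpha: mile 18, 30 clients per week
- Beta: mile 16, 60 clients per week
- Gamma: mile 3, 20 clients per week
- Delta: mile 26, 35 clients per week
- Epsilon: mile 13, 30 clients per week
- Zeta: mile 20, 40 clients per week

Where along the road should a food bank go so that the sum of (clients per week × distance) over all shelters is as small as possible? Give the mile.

x = 16

For a sum of weighted absolute distances on a line, the optimum is the weighted median (not the mean). Total weight W = 215; half-weight = 107.5.
Sort by position and accumulate weight:
  mile 3 (Gamma, w=20) → cum 20
  mile 13 (Epsilon, w=30) → cum 50
  mile 16 (Beta, w=60) → cum 110  ≥ 107.5 → median here
  mile 18 (Alpha, w=30) → cum 140
  mile 20 (Zeta, w=40) → cum 180
  mile 26 (Delta, w=35) → cum 215
Optimal location: mile 16.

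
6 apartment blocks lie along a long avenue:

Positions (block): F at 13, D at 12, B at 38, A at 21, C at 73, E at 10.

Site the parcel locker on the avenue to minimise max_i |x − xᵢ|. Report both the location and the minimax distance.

The 1-center on a line is the midpoint of the two extreme points: leftmost at 10, rightmost at 73.
Optimal location = (10 + 73)/2 = 41.5; maximum distance = (73 − 10)/2 = 31.5.

location 41.5, max distance 31.5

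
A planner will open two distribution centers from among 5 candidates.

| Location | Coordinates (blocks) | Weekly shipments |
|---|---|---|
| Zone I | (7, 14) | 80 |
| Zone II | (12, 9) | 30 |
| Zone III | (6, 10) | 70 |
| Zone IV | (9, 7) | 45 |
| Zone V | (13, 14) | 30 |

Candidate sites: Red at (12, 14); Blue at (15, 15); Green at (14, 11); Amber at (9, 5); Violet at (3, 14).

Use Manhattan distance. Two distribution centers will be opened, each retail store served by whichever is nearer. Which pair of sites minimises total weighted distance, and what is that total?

{Red, Amber}, total 1230

Evaluate every pair (each demand assigned to the nearer of the two):
  {Red, Amber}: total = 1230
  {Amber, Violet}: total = 1410
  {Red, Violet}: total = 1440
  {Green, Violet}: total = 1455
  {Red, Green}: total = 1585
  {Blue, Amber}: total = 1670
  {Green, Amber}: total = 1690
  {Red, Blue}: total = 1730
  {Blue, Violet}: total = 1755
  {Blue, Green}: total = 1965
Best pair: {Red, Amber} with total 1230.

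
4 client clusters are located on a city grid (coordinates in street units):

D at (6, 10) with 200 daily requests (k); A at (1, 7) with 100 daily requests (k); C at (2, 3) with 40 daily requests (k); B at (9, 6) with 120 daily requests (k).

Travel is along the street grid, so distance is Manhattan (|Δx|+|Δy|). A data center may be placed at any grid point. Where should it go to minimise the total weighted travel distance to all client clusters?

Manhattan distance separates: Σwᵢ(|x−xᵢ|+|y−yᵢ|) = Σwᵢ|x−xᵢ| + Σwᵢ|y−yᵢ|, so x and y are optimised independently as 1-D weighted medians.
Total weight W = 460; half = 230.
x-coordinate, sorted with cumulative weight:
  x=1 (A, w=100) cum 100
  x=2 (C, w=40) cum 140
  x=6 (D, w=200) cum 340  ← median
  x=9 (B, w=120) cum 460
⇒ x* = 6
y-coordinate, sorted with cumulative weight:
  y=3 (C, w=40) cum 40
  y=6 (B, w=120) cum 160
  y=7 (A, w=100) cum 260  ← median
  y=10 (D, w=200) cum 460
⇒ y* = 7

(6, 7)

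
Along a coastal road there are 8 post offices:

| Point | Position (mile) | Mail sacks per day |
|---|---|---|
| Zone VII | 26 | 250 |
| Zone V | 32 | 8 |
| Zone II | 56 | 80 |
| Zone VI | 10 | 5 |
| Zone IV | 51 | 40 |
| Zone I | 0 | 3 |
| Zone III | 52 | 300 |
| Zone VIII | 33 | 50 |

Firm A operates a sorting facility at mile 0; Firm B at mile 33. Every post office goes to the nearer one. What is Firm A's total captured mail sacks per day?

The indifferent point is the midpoint (0+33)/2 = 16.5; post offices left of it (closer to Firm A at 0) go to Firm A, those right go to Firm B.
  Zone I at 0 (w=3) → Firm A
  Zone VI at 10 (w=5) → Firm A
  Zone VII at 26 (w=250) → Firm B
  Zone V at 32 (w=8) → Firm B
  Zone VIII at 33 (w=50) → Firm B
  Zone IV at 51 (w=40) → Firm B
  Zone III at 52 (w=300) → Firm B
  Zone II at 56 (w=80) → Firm B
Firm A captures 8; Firm B captures 728.

8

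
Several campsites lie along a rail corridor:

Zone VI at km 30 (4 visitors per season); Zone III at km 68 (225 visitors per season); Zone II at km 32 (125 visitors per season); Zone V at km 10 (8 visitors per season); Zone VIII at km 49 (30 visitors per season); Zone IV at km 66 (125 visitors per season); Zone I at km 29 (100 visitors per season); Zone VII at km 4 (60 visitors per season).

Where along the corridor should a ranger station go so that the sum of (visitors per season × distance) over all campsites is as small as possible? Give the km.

For a sum of weighted absolute distances on a line, the optimum is the weighted median (not the mean). Total weight W = 677; half-weight = 338.5.
Sort by position and accumulate weight:
  km 4 (Zone VII, w=60) → cum 60
  km 10 (Zone V, w=8) → cum 68
  km 29 (Zone I, w=100) → cum 168
  km 30 (Zone VI, w=4) → cum 172
  km 32 (Zone II, w=125) → cum 297
  km 49 (Zone VIII, w=30) → cum 327
  km 66 (Zone IV, w=125) → cum 452  ≥ 338.5 → median here
  km 68 (Zone III, w=225) → cum 677
Optimal location: km 66.

x = 66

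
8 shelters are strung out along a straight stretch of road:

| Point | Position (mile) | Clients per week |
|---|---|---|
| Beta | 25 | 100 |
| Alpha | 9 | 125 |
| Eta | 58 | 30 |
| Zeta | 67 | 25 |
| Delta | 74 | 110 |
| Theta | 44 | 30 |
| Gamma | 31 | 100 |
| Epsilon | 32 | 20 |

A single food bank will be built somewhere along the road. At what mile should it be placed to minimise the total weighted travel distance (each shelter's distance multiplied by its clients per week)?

x = 31

For a sum of weighted absolute distances on a line, the optimum is the weighted median (not the mean). Total weight W = 540; half-weight = 270.
Sort by position and accumulate weight:
  mile 9 (Alpha, w=125) → cum 125
  mile 25 (Beta, w=100) → cum 225
  mile 31 (Gamma, w=100) → cum 325  ≥ 270 → median here
  mile 32 (Epsilon, w=20) → cum 345
  mile 44 (Theta, w=30) → cum 375
  mile 58 (Eta, w=30) → cum 405
  mile 67 (Zeta, w=25) → cum 430
  mile 74 (Delta, w=110) → cum 540
Optimal location: mile 31.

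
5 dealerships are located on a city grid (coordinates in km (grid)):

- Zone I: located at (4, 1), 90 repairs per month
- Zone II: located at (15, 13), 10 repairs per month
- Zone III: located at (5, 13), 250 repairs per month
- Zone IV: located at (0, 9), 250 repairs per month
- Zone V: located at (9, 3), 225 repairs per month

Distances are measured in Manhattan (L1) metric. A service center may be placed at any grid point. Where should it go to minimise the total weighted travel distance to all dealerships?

Manhattan distance separates: Σwᵢ(|x−xᵢ|+|y−yᵢ|) = Σwᵢ|x−xᵢ| + Σwᵢ|y−yᵢ|, so x and y are optimised independently as 1-D weighted medians.
Total weight W = 825; half = 412.5.
x-coordinate, sorted with cumulative weight:
  x=0 (Zone IV, w=250) cum 250
  x=4 (Zone I, w=90) cum 340
  x=5 (Zone III, w=250) cum 590  ← median
  x=9 (Zone V, w=225) cum 815
  x=15 (Zone II, w=10) cum 825
⇒ x* = 5
y-coordinate, sorted with cumulative weight:
  y=1 (Zone I, w=90) cum 90
  y=3 (Zone V, w=225) cum 315
  y=9 (Zone IV, w=250) cum 565  ← median
  y=13 (Zone II, w=10) cum 575
  y=13 (Zone III, w=250) cum 825
⇒ y* = 9

(5, 9)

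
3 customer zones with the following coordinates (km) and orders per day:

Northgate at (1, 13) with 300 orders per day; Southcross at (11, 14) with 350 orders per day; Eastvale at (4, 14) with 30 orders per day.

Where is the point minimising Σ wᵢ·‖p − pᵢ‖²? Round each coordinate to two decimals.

(6.28, 13.56)

The minimiser of Σwᵢ‖p−pᵢ‖² is the weighted centroid p* = (Σwᵢpᵢ)/(Σwᵢ).
Σwᵢ = 680.
Σwᵢxᵢ = 300·1 + 350·11 + 30·4 = 4270.
Σwᵢyᵢ = 300·13 + 350·14 + 30·14 = 9220.
x* = 4270/680 = 6.28, y* = 9220/680 = 13.56.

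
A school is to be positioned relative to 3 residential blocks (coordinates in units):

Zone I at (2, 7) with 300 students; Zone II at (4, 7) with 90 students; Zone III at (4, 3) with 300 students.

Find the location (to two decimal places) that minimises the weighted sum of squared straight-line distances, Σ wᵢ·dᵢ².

(3.13, 5.26)

The minimiser of Σwᵢ‖p−pᵢ‖² is the weighted centroid p* = (Σwᵢpᵢ)/(Σwᵢ).
Σwᵢ = 690.
Σwᵢxᵢ = 300·2 + 90·4 + 300·4 = 2160.
Σwᵢyᵢ = 300·7 + 90·7 + 300·3 = 3630.
x* = 2160/690 = 3.13, y* = 3630/690 = 5.26.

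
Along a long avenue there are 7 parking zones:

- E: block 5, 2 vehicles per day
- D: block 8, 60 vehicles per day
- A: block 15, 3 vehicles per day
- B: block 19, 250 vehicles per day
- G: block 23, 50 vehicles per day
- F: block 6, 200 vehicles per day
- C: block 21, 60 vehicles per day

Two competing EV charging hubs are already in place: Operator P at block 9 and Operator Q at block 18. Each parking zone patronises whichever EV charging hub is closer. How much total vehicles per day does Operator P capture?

The indifferent point is the midpoint (9+18)/2 = 13.5; parking zones left of it (closer to Operator P at 9) go to Operator P, those right go to Operator Q.
  E at 5 (w=2) → Operator P
  F at 6 (w=200) → Operator P
  D at 8 (w=60) → Operator P
  A at 15 (w=3) → Operator Q
  B at 19 (w=250) → Operator Q
  C at 21 (w=60) → Operator Q
  G at 23 (w=50) → Operator Q
Operator P captures 262; Operator Q captures 363.

262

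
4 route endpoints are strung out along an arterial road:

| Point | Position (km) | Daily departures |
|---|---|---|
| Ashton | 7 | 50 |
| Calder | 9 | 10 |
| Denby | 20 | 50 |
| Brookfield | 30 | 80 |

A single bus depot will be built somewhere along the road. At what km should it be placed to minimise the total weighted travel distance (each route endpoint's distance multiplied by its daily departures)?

x = 20

For a sum of weighted absolute distances on a line, the optimum is the weighted median (not the mean). Total weight W = 190; half-weight = 95.
Sort by position and accumulate weight:
  km 7 (Ashton, w=50) → cum 50
  km 9 (Calder, w=10) → cum 60
  km 20 (Denby, w=50) → cum 110  ≥ 95 → median here
  km 30 (Brookfield, w=80) → cum 190
Optimal location: km 20.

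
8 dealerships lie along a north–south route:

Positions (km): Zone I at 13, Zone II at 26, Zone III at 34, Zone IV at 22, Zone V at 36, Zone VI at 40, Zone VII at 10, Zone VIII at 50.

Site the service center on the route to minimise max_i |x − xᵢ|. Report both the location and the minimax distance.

location 30, max distance 20

The 1-center on a line is the midpoint of the two extreme points: leftmost at 10, rightmost at 50.
Optimal location = (10 + 50)/2 = 30; maximum distance = (50 − 10)/2 = 20.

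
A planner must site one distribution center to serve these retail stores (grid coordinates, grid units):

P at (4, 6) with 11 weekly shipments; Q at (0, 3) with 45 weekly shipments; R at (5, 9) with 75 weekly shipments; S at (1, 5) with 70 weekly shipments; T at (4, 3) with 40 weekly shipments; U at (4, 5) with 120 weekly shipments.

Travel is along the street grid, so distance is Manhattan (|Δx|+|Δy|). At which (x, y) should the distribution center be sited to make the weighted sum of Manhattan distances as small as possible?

(4, 5)

Manhattan distance separates: Σwᵢ(|x−xᵢ|+|y−yᵢ|) = Σwᵢ|x−xᵢ| + Σwᵢ|y−yᵢ|, so x and y are optimised independently as 1-D weighted medians.
Total weight W = 361; half = 180.5.
x-coordinate, sorted with cumulative weight:
  x=0 (Q, w=45) cum 45
  x=1 (S, w=70) cum 115
  x=4 (P, w=11) cum 126
  x=4 (T, w=40) cum 166
  x=4 (U, w=120) cum 286  ← median
  x=5 (R, w=75) cum 361
⇒ x* = 4
y-coordinate, sorted with cumulative weight:
  y=3 (Q, w=45) cum 45
  y=3 (T, w=40) cum 85
  y=5 (S, w=70) cum 155
  y=5 (U, w=120) cum 275  ← median
  y=6 (P, w=11) cum 286
  y=9 (R, w=75) cum 361
⇒ y* = 5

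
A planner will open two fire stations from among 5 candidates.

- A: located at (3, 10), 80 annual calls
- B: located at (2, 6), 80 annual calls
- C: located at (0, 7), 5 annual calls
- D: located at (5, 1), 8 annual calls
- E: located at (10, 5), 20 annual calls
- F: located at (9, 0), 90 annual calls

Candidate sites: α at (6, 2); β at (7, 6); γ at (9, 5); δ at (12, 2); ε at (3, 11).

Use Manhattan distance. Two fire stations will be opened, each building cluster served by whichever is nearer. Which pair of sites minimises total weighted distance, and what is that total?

Evaluate every pair (each demand assigned to the nearer of the two):
  {γ, ε}: total = 1129
  {α, ε}: total = 1201
  {δ, ε}: total = 1209
  {β, ε}: total = 1371
  {β, γ}: total = 1606
  {α, β}: total = 1626
  {β, δ}: total = 1666
  {α, γ}: total = 2061
  {γ, δ}: total = 2109
  {α, δ}: total = 2141
Best pair: {γ, ε} with total 1129.

{γ, ε}, total 1129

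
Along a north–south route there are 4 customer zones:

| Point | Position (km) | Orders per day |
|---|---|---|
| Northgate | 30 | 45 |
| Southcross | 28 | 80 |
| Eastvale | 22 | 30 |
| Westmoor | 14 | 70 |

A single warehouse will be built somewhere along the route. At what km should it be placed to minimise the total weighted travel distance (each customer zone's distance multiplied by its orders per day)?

x = 28

For a sum of weighted absolute distances on a line, the optimum is the weighted median (not the mean). Total weight W = 225; half-weight = 112.5.
Sort by position and accumulate weight:
  km 14 (Westmoor, w=70) → cum 70
  km 22 (Eastvale, w=30) → cum 100
  km 28 (Southcross, w=80) → cum 180  ≥ 112.5 → median here
  km 30 (Northgate, w=45) → cum 225
Optimal location: km 28.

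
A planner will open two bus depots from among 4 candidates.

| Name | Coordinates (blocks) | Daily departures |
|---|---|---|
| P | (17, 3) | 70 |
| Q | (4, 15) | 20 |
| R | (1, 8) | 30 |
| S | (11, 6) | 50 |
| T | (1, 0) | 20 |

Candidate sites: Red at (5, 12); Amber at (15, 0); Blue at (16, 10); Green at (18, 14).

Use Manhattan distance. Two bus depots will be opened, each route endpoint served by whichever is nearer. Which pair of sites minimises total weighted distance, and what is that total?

Evaluate every pair (each demand assigned to the nearer of the two):
  {Red, Amber}: total = 1450
  {Red, Blue}: total = 1650
  {Amber, Blue}: total = 1930
  {Red, Green}: total = 2080
  {Amber, Green}: total = 2090
  {Blue, Green}: total = 2320
Best pair: {Red, Amber} with total 1450.

{Red, Amber}, total 1450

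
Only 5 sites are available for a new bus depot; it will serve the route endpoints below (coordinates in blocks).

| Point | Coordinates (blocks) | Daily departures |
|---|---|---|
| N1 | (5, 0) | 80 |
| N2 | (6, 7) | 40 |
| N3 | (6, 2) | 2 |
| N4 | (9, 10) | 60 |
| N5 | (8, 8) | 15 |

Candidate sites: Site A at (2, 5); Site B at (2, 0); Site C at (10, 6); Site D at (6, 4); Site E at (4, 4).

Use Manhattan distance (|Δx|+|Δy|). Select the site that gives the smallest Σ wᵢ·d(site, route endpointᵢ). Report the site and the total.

Site D, total 1154 blocks

Total weighted distance at each candidate:
  Site A (2, 5): total = 1749
  Site B (2, 0): total = 1922
  Site C (10, 6): total = 1456
  Site D (6, 4): total = 1154
  Site E (4, 4): total = 1388
Minimum is at Site D with total 1154 blocks.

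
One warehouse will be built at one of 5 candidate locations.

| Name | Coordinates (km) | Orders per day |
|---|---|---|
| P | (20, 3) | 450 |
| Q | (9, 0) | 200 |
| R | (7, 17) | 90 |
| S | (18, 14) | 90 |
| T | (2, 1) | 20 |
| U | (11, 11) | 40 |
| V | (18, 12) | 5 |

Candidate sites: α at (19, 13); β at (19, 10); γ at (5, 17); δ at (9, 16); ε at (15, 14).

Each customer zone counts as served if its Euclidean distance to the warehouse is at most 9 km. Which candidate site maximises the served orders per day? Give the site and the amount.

β, covering 585

Coverage radius r = 9 km; a point is covered iff (Δx)²+(Δy)² ≤ 9² = 81.
  α (19, 13): covers {S, U, V} → 135
  β (19, 10): covers {P, S, U, V} → 585
  γ (5, 17): covers {R, U} → 130
  δ (9, 16): covers {R, U} → 130
  ε (15, 14): covers {R, S, U, V} → 225
Maximum coverage at β: 585 orders per day.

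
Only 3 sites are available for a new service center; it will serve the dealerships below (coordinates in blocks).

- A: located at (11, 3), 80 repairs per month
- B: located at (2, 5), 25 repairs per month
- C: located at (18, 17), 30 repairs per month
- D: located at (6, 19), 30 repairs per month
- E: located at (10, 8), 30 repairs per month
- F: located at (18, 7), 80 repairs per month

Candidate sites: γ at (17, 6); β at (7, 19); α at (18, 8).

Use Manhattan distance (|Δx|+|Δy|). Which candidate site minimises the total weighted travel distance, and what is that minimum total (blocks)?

γ, total 2630 blocks

Total weighted distance at each candidate:
  γ (17, 6): total = 2630
  β (7, 19): total = 4755
  α (18, 8): total = 2715
Minimum is at γ with total 2630 blocks.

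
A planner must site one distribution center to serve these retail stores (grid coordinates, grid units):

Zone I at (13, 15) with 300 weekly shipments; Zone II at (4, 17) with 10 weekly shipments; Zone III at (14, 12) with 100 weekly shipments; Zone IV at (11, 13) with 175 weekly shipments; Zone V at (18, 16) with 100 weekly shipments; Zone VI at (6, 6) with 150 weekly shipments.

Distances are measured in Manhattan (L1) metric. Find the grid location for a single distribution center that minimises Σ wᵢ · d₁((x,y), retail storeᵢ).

(13, 13)

Manhattan distance separates: Σwᵢ(|x−xᵢ|+|y−yᵢ|) = Σwᵢ|x−xᵢ| + Σwᵢ|y−yᵢ|, so x and y are optimised independently as 1-D weighted medians.
Total weight W = 835; half = 417.5.
x-coordinate, sorted with cumulative weight:
  x=4 (Zone II, w=10) cum 10
  x=6 (Zone VI, w=150) cum 160
  x=11 (Zone IV, w=175) cum 335
  x=13 (Zone I, w=300) cum 635  ← median
  x=14 (Zone III, w=100) cum 735
  x=18 (Zone V, w=100) cum 835
⇒ x* = 13
y-coordinate, sorted with cumulative weight:
  y=6 (Zone VI, w=150) cum 150
  y=12 (Zone III, w=100) cum 250
  y=13 (Zone IV, w=175) cum 425  ← median
  y=15 (Zone I, w=300) cum 725
  y=16 (Zone V, w=100) cum 825
  y=17 (Zone II, w=10) cum 835
⇒ y* = 13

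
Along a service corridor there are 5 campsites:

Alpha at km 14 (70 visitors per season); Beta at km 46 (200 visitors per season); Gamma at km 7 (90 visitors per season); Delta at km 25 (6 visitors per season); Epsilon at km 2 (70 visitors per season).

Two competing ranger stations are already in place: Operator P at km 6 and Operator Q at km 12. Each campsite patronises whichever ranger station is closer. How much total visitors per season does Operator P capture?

The indifferent point is the midpoint (6+12)/2 = 9; campsites left of it (closer to Operator P at 6) go to Operator P, those right go to Operator Q.
  Epsilon at 2 (w=70) → Operator P
  Gamma at 7 (w=90) → Operator P
  Alpha at 14 (w=70) → Operator Q
  Delta at 25 (w=6) → Operator Q
  Beta at 46 (w=200) → Operator Q
Operator P captures 160; Operator Q captures 276.

160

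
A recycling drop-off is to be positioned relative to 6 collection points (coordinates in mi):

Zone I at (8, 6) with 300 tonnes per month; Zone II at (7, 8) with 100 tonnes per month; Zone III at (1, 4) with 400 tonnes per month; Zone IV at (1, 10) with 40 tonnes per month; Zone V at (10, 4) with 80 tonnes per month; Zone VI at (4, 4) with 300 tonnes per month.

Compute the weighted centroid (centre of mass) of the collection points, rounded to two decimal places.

The minimiser of Σwᵢ‖p−pᵢ‖² is the weighted centroid p* = (Σwᵢpᵢ)/(Σwᵢ).
Σwᵢ = 1220.
Σwᵢxᵢ = 300·8 + 100·7 + 400·1 + 40·1 + 80·10 + 300·4 = 5540.
Σwᵢyᵢ = 300·6 + 100·8 + 400·4 + 40·10 + 80·4 + 300·4 = 6120.
x* = 5540/1220 = 4.54, y* = 6120/1220 = 5.02.

(4.54, 5.02)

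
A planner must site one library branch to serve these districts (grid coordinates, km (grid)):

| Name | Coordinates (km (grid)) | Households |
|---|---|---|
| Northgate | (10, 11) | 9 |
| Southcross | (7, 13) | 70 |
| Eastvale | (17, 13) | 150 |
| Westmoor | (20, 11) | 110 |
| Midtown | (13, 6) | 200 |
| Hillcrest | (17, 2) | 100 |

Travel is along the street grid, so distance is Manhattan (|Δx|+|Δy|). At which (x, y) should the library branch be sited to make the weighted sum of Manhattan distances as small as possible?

Manhattan distance separates: Σwᵢ(|x−xᵢ|+|y−yᵢ|) = Σwᵢ|x−xᵢ| + Σwᵢ|y−yᵢ|, so x and y are optimised independently as 1-D weighted medians.
Total weight W = 639; half = 319.5.
x-coordinate, sorted with cumulative weight:
  x=7 (Southcross, w=70) cum 70
  x=10 (Northgate, w=9) cum 79
  x=13 (Midtown, w=200) cum 279
  x=17 (Eastvale, w=150) cum 429  ← median
  x=17 (Hillcrest, w=100) cum 529
  x=20 (Westmoor, w=110) cum 639
⇒ x* = 17
y-coordinate, sorted with cumulative weight:
  y=2 (Hillcrest, w=100) cum 100
  y=6 (Midtown, w=200) cum 300
  y=11 (Northgate, w=9) cum 309
  y=11 (Westmoor, w=110) cum 419  ← median
  y=13 (Southcross, w=70) cum 489
  y=13 (Eastvale, w=150) cum 639
⇒ y* = 11

(17, 11)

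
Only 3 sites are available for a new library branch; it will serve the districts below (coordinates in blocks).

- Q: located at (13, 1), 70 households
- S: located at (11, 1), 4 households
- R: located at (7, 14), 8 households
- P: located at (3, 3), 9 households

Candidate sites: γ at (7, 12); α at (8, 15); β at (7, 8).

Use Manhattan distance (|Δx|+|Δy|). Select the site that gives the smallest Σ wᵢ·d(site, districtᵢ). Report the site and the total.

β, total 1083 blocks

Total weighted distance at each candidate:
  γ (7, 12): total = 1383
  α (8, 15): total = 1567
  β (7, 8): total = 1083
Minimum is at β with total 1083 blocks.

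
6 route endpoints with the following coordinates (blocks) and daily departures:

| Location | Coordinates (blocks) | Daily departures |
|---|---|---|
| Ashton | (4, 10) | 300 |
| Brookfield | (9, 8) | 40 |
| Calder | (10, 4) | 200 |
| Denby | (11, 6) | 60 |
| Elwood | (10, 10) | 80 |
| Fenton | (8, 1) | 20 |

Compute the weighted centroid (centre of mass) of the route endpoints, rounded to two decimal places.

(7.40, 7.57)

The minimiser of Σwᵢ‖p−pᵢ‖² is the weighted centroid p* = (Σwᵢpᵢ)/(Σwᵢ).
Σwᵢ = 700.
Σwᵢxᵢ = 300·4 + 40·9 + 200·10 + 60·11 + 80·10 + 20·8 = 5180.
Σwᵢyᵢ = 300·10 + 40·8 + 200·4 + 60·6 + 80·10 + 20·1 = 5300.
x* = 5180/700 = 7.40, y* = 5300/700 = 7.57.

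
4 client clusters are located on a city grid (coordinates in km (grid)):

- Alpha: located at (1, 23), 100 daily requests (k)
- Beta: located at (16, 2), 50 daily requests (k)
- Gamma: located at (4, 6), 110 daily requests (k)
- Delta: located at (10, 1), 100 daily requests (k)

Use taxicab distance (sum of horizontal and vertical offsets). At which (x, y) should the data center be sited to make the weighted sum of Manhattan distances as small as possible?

(4, 6)

Manhattan distance separates: Σwᵢ(|x−xᵢ|+|y−yᵢ|) = Σwᵢ|x−xᵢ| + Σwᵢ|y−yᵢ|, so x and y are optimised independently as 1-D weighted medians.
Total weight W = 360; half = 180.
x-coordinate, sorted with cumulative weight:
  x=1 (Alpha, w=100) cum 100
  x=4 (Gamma, w=110) cum 210  ← median
  x=10 (Delta, w=100) cum 310
  x=16 (Beta, w=50) cum 360
⇒ x* = 4
y-coordinate, sorted with cumulative weight:
  y=1 (Delta, w=100) cum 100
  y=2 (Beta, w=50) cum 150
  y=6 (Gamma, w=110) cum 260  ← median
  y=23 (Alpha, w=100) cum 360
⇒ y* = 6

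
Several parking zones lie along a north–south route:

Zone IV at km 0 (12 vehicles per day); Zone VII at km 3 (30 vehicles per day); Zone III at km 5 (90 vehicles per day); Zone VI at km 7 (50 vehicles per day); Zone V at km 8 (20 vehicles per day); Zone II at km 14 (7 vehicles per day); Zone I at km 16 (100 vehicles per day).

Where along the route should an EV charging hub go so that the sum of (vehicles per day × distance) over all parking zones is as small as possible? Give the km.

For a sum of weighted absolute distances on a line, the optimum is the weighted median (not the mean). Total weight W = 309; half-weight = 154.5.
Sort by position and accumulate weight:
  km 0 (Zone IV, w=12) → cum 12
  km 3 (Zone VII, w=30) → cum 42
  km 5 (Zone III, w=90) → cum 132
  km 7 (Zone VI, w=50) → cum 182  ≥ 154.5 → median here
  km 8 (Zone V, w=20) → cum 202
  km 14 (Zone II, w=7) → cum 209
  km 16 (Zone I, w=100) → cum 309
Optimal location: km 7.

x = 7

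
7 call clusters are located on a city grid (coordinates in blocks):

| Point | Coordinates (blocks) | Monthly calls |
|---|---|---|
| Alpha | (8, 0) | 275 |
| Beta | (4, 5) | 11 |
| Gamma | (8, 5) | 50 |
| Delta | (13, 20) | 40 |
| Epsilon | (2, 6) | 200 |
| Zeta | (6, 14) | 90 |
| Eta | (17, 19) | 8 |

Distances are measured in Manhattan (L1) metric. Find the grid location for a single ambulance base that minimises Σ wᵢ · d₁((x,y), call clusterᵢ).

Manhattan distance separates: Σwᵢ(|x−xᵢ|+|y−yᵢ|) = Σwᵢ|x−xᵢ| + Σwᵢ|y−yᵢ|, so x and y are optimised independently as 1-D weighted medians.
Total weight W = 674; half = 337.
x-coordinate, sorted with cumulative weight:
  x=2 (Epsilon, w=200) cum 200
  x=4 (Beta, w=11) cum 211
  x=6 (Zeta, w=90) cum 301
  x=8 (Alpha, w=275) cum 576  ← median
  x=8 (Gamma, w=50) cum 626
  x=13 (Delta, w=40) cum 666
  x=17 (Eta, w=8) cum 674
⇒ x* = 8
y-coordinate, sorted with cumulative weight:
  y=0 (Alpha, w=275) cum 275
  y=5 (Beta, w=11) cum 286
  y=5 (Gamma, w=50) cum 336
  y=6 (Epsilon, w=200) cum 536  ← median
  y=14 (Zeta, w=90) cum 626
  y=19 (Eta, w=8) cum 634
  y=20 (Delta, w=40) cum 674
⇒ y* = 6

(8, 6)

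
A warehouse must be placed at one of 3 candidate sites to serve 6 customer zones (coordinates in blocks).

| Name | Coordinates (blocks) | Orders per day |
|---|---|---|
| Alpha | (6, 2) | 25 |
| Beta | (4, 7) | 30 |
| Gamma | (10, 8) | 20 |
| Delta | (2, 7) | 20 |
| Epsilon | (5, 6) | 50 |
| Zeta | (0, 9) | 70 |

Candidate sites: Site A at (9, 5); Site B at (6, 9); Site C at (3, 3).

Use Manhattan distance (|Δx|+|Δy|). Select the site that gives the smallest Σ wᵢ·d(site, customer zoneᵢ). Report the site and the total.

Total weighted distance at each candidate:
  Site A (9, 5): total = 1780
  Site B (6, 9): total = 1135
  Site C (3, 3): total = 1470
Minimum is at Site B with total 1135 blocks.

Site B, total 1135 blocks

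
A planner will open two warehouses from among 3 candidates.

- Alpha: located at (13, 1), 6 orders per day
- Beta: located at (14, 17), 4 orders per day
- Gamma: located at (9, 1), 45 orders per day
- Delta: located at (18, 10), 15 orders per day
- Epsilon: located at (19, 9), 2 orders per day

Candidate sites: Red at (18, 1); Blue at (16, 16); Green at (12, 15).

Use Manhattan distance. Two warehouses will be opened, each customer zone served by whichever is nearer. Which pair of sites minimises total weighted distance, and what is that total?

Evaluate every pair (each demand assigned to the nearer of the two):
  {Red, Blue}: total = 585
  {Red, Green}: total = 604
  {Blue, Green}: total = 1007
Best pair: {Red, Blue} with total 585.

{Red, Blue}, total 585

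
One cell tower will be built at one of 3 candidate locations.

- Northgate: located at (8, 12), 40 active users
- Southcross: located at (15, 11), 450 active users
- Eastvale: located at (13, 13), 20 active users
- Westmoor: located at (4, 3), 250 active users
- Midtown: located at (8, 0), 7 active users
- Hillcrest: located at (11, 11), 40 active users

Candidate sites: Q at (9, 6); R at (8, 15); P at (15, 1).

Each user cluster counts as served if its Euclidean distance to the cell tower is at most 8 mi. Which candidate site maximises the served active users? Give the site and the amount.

Q, covering 787

Coverage radius r = 8 mi; a point is covered iff (Δx)²+(Δy)² ≤ 8² = 64.
  Q (9, 6): covers {Northgate, Southcross, Westmoor, Midtown, Hillcrest} → 787
  R (8, 15): covers {Northgate, Eastvale, Hillcrest} → 100
  P (15, 1): covers {Midtown} → 7
Maximum coverage at Q: 787 active users.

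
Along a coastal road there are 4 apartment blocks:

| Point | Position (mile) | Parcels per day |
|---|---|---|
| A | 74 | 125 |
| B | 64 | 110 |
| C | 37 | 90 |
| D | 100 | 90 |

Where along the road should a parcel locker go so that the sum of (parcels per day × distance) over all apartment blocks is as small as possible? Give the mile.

For a sum of weighted absolute distances on a line, the optimum is the weighted median (not the mean). Total weight W = 415; half-weight = 207.5.
Sort by position and accumulate weight:
  mile 37 (C, w=90) → cum 90
  mile 64 (B, w=110) → cum 200
  mile 74 (A, w=125) → cum 325  ≥ 207.5 → median here
  mile 100 (D, w=90) → cum 415
Optimal location: mile 74.

x = 74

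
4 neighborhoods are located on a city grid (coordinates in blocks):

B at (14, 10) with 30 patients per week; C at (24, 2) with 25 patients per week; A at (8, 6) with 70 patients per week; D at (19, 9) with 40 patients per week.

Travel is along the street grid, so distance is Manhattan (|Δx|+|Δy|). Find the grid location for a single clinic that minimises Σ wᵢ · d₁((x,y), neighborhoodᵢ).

Manhattan distance separates: Σwᵢ(|x−xᵢ|+|y−yᵢ|) = Σwᵢ|x−xᵢ| + Σwᵢ|y−yᵢ|, so x and y are optimised independently as 1-D weighted medians.
Total weight W = 165; half = 82.5.
x-coordinate, sorted with cumulative weight:
  x=8 (A, w=70) cum 70
  x=14 (B, w=30) cum 100  ← median
  x=19 (D, w=40) cum 140
  x=24 (C, w=25) cum 165
⇒ x* = 14
y-coordinate, sorted with cumulative weight:
  y=2 (C, w=25) cum 25
  y=6 (A, w=70) cum 95  ← median
  y=9 (D, w=40) cum 135
  y=10 (B, w=30) cum 165
⇒ y* = 6

(14, 6)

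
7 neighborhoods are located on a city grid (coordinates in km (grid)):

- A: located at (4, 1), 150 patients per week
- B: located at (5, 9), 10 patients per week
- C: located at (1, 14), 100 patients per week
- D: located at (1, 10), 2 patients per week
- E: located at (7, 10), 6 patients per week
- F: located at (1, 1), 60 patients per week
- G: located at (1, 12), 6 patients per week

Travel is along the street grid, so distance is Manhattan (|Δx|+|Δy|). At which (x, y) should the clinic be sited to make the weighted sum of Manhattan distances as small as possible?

Manhattan distance separates: Σwᵢ(|x−xᵢ|+|y−yᵢ|) = Σwᵢ|x−xᵢ| + Σwᵢ|y−yᵢ|, so x and y are optimised independently as 1-D weighted medians.
Total weight W = 334; half = 167.
x-coordinate, sorted with cumulative weight:
  x=1 (C, w=100) cum 100
  x=1 (D, w=2) cum 102
  x=1 (F, w=60) cum 162
  x=1 (G, w=6) cum 168  ← median
  x=4 (A, w=150) cum 318
  x=5 (B, w=10) cum 328
  x=7 (E, w=6) cum 334
⇒ x* = 1
y-coordinate, sorted with cumulative weight:
  y=1 (A, w=150) cum 150
  y=1 (F, w=60) cum 210  ← median
  y=9 (B, w=10) cum 220
  y=10 (D, w=2) cum 222
  y=10 (E, w=6) cum 228
  y=12 (G, w=6) cum 234
  y=14 (C, w=100) cum 334
⇒ y* = 1

(1, 1)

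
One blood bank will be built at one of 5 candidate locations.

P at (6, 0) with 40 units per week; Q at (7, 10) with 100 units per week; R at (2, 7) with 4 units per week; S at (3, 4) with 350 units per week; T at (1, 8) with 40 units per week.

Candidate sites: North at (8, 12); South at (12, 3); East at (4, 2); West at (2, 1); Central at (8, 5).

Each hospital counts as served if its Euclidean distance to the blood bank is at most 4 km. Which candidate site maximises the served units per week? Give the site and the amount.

Coverage radius r = 4 km; a point is covered iff (Δx)²+(Δy)² ≤ 4² = 16.
  North (8, 12): covers {Q} → 100
  South (12, 3): covers {none} → 0
  East (4, 2): covers {P, S} → 390
  West (2, 1): covers {S} → 350
  Central (8, 5): covers {none} → 0
Maximum coverage at East: 390 units per week.

East, covering 390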